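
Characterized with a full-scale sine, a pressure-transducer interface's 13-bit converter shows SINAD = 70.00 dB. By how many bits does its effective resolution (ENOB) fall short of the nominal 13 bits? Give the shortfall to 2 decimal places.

1.66 bits

ENOB = (SINAD − 1.76)/6.02 = (70.00 − 1.76)/6.02 = 11.3355 bits.
Shortfall = 13 − 11.3355 = 1.6645 bits.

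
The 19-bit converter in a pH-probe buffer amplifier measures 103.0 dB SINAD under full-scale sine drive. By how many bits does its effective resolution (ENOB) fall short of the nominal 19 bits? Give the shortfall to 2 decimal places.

ENOB = (SINAD − 1.76)/6.02 = (103.0 − 1.76)/6.02 = 16.8173 bits.
Lost resolution: 19 − 16.8173 = 2.1827 bits.

2.18 bits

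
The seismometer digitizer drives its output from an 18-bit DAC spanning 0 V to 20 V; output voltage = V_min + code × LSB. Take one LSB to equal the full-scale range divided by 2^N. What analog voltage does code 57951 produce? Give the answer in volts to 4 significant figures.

Full-scale range = 20 V. LSB = 20 V / 2^18.
Output = V_min + (57951/262144) × range = 0 + 0.221066 × 20 V
      = 0 V + 4.42131 V = 4.42131 V.

4.421 V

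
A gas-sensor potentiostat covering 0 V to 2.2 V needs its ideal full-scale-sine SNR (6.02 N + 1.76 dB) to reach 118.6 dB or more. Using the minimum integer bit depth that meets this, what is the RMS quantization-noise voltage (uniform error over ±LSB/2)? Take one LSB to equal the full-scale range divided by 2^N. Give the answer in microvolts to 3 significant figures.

Full-scale range = 2.2 V.
6.02 N + 1.76 ≥ 118.6 gives N ≥ 19.409, so the minimum integer is 20.
One LSB is 2.2 V / 1048576 = 2.0981 µV.
σ_q = LSB/√12 = 2.0981 µV/3.4641 = 0.606 µV.

0.606 µV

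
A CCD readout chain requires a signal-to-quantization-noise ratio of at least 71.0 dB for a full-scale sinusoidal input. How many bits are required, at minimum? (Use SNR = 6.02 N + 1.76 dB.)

N ≥ (71.0 − 1.76)/6.02 = 11.502 → N_min = 12.

12 bits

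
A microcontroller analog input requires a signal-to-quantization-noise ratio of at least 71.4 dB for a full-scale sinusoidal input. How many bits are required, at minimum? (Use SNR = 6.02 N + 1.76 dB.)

Required N = ⌈(71.4 − 1.76)/6.02⌉ = ⌈11.568⌉ = 12.

12 bits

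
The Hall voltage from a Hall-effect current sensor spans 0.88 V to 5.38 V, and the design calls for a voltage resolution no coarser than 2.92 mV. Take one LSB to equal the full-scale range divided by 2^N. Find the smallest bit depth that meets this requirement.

11 bits

The full-scale span is 5.38 − (0.88) = 4.5 V.
Required number of levels: 4.5/2.92 mV = 1541.1; smallest N with 2^N ≥ that is 11.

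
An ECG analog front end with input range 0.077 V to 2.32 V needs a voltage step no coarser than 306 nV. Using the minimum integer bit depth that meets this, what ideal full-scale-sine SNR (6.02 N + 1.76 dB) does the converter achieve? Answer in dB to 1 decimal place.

140.2 dB

Span: 2.32 V − (0.077 V) = 2.243 V.
Required number of levels: 2.243/306 nV = 7.3301e6; smallest N with 2^N ≥ that is 23.
SNR = 6.02 × 23 + 1.76 = 140.22 dB.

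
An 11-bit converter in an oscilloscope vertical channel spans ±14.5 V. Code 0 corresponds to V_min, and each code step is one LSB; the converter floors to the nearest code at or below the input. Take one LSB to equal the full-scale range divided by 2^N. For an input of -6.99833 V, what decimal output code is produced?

529

Full-scale range = 14.5 V − (-14.5 V) = 29 V. LSB = 29 V / 2^11 ≈ 14.16 mV.
code = ⌊(V_in − V_min)/LSB⌋ = ⌊(V_in − V_min) × 2^11 / range⌋
     = ⌊(-6.99833 − (-14.5)) × 2048 / 29⌋ = ⌊7.50167 × 2048/29⌋
     = ⌊529.773⌋ = 529.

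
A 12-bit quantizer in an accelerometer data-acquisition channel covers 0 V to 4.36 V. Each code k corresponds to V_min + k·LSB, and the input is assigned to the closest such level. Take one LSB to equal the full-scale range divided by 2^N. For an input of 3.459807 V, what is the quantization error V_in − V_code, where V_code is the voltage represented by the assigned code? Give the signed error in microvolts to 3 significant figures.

+334 µV

Range is 4.36 V. LSB = 4.36 V / 2^12 ≈ 1.064 mV.
(3.459807 − (0)) / LSB = 3.459807 × 4096/4.36 = 3250.3141. Nearest integer: k = 3250.
V_code = 0 + (3250/4096) × 4.36 = 3.459472656 V.
e = 3.459807 − (3.459472656) = +334 µV.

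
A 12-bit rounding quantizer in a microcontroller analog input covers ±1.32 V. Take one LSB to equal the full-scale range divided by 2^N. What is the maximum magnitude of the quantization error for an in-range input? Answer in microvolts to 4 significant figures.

322.3 µV

Range = 1.32 − (-1.32) = 2.64 V.
Step size = 2.64/4096 V = 0.644531 mV.
Worst-case error for round-to-nearest is half an LSB: 322.3 µV.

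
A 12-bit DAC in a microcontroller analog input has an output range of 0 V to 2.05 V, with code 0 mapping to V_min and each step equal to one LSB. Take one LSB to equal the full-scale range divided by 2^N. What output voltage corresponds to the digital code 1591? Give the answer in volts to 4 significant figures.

Range is 2.05 V. LSB = 2.05 V / 2^12.
V_out = V_min + code × LSB = 0 V + 1591 × 2.05 V / 4096
      = 0 + 0.796277 = 0.796277 V.

0.7963 V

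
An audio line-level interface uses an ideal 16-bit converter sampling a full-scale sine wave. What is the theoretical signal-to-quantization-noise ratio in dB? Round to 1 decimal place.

98.1 dB

For an ideal N-bit converter with full-scale sine input, SNR = 6.02 N + 1.76 dB. SNR = 6.02 × 16 + 1.76 = 96.32 + 1.76 = 98.08 dB.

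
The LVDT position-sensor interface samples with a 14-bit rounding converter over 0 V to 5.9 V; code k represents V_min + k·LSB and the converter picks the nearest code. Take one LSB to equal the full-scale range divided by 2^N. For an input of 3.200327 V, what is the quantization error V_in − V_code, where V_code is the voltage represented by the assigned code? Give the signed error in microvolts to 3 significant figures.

+52.3 µV

Range is 5.9 V. LSB = 5.9 V / 2^14 ≈ 360.1 µV.
(V_in − V_min)/LSB = (3.200327 − (0)) × 16384/5.9 = 8887.1454 → nearest code k = 8887.
V_code = V_min + k × range/2^14 = 0 + 8887 × 5.9/16384 = 3.2002746582 V.
Error = V_in − V_code = 3.200327 − (3.2002746582) = +52.3 µV.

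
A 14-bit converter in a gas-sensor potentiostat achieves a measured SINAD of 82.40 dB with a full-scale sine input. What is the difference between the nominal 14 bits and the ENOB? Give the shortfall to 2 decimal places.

Effective bits = (82.40 − 1.76)/6.02 = 13.3953.
14 − 13.3953 = 0.60 bits below nominal.

0.60 bits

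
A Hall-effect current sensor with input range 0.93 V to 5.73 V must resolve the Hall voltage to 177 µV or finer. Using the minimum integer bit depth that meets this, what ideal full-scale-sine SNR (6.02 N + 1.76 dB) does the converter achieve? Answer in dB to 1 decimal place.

92.1 dB

Range = 5.73 − (0.93) = 4.8 V.
Required number of levels: 4.8/177 µV = 27119; smallest N with 2^N ≥ that is 15.
Ideal SNR at N = 15: 6.02·15 + 1.76 = 92.1 dB.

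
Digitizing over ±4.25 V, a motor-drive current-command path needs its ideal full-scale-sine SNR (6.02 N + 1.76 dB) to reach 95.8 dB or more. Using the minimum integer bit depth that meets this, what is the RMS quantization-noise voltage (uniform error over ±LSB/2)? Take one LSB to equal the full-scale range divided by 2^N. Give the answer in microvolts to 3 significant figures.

Full-scale range = 4.25 V − (-4.25 V) = 8.5 V.
N ≥ (95.8 − 1.76)/6.02 = 15.621 → N_min = 16.
LSB = 8.5 V / 2^16 = 129.70 µV.
V_rms = LSB/√12 = 37.4 µV.

37.4 µV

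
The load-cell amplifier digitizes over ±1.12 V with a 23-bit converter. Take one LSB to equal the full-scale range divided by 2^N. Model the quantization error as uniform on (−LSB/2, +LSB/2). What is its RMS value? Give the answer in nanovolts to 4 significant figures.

The full-scale span is 1.12 − (-1.12) = 2.24 V.
Step size = 2.24/8388608 V = 267.029 nV.
V_rms = LSB/√12 = 267.029 nV / √12 = 77.08 nV.

77.08 nV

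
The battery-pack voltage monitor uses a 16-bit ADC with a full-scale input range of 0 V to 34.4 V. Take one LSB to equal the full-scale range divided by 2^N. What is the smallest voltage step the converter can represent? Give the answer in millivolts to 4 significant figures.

0.5249 mV

V_FS = 34.4 V.
Number of codes = 2^16 = 65536.
LSB = 34.4 V / 2^16 = 0.5249 mV.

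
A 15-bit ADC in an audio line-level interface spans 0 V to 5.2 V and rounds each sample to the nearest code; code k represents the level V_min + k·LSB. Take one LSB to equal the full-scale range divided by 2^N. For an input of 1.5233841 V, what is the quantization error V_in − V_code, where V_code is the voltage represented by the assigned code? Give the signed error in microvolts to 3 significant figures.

−53.4 µV

Span = 5.2 V. LSB = 5.2 V / 2^15 ≈ 158.7 µV.
(V_in − V_min)/LSB = (1.5233841 − (0)) × 32768/5.2 = 9599.6635 → nearest code k = 9600.
Reconstructed level: 0 + 9600 × 5.2/32768 V = 1.5234375000 V.
Error = V_in − V_code = 1.5233841 − (1.5234375000) = −53.4 µV.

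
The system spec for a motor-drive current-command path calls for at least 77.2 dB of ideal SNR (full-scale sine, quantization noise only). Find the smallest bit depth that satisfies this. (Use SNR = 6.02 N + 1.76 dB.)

Solving 6.02 N ≥ 77.2 − 1.76: N ≥ 12.532. Round up → N = 13.

13 bits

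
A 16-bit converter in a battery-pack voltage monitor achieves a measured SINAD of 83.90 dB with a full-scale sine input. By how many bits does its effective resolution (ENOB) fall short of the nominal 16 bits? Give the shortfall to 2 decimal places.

Effective bits = (83.90 − 1.76)/6.02 = 13.6445.
16 − 13.6445 = 2.36 bits below nominal.

2.36 bits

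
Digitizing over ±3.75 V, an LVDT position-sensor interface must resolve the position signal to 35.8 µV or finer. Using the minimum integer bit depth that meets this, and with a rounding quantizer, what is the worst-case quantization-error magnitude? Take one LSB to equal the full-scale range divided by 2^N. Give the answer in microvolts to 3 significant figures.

14.3 µV

The full-scale span is 3.75 − (-3.75) = 7.5 V.
Required number of levels: 7.5/35.8 µV = 209500; smallest N with 2^N ≥ that is 18.
LSB = 7.5 V / 2^18 = 28.610 µV.
Max error for round-to-nearest is LSB/2 = 14.3 µV.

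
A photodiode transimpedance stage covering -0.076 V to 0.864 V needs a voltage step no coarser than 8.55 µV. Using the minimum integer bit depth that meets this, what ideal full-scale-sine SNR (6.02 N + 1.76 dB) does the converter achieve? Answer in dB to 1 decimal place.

104.1 dB

The full-scale span is 0.864 − (-0.076) = 0.94 V.
Required number of levels: 0.94/8.55 µV = 109940; smallest N with 2^N ≥ that is 17.
Ideal SNR at N = 17: 6.02·17 + 1.76 = 104.1 dB.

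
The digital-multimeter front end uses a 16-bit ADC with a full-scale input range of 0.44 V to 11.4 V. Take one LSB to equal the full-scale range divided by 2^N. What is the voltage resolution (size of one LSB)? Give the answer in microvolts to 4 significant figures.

167.2 µV

Range = 11.4 − (0.44) = 10.96 V.
2^16 = 65536 levels.
Step size = 10.96/65536 V = 167.2 µV.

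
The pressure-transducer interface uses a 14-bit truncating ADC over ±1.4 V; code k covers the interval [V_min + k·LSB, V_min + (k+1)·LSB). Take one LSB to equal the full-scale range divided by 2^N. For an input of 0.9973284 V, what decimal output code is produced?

14027

Full-scale range = 1.4 V − (-1.4 V) = 2.8 V. LSB = 2.8 V / 2^14 ≈ 170.9 µV.
(V_in − V_min) × 2^14/range = (0.9973284 − (-1.4)) × 16384/2.8 = 14027.796.
Floor → code = 14027.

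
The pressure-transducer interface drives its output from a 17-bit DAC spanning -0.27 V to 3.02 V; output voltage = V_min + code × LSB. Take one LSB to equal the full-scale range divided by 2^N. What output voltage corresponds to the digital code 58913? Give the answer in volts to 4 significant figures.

1.209 V

The full-scale span is 3.02 − (-0.27) = 3.29 V. LSB = 3.29 V / 2^17.
V_out = -0.27 + 58913 × (3.29/131072) V
      = -0.27 V + 1.47876 V = 1.20876 V.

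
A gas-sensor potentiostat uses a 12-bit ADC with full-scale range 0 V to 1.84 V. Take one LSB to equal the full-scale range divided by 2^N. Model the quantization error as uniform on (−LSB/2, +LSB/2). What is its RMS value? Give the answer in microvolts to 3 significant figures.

130 µV

Full-scale range = 1.84 V.
LSB = 1.84 V / 2^12 = 449.22 µV.
For a uniform distribution on [−LSB/2, +LSB/2], V_rms = LSB/√12 = 449.22 µV/3.4641 = 130 µV.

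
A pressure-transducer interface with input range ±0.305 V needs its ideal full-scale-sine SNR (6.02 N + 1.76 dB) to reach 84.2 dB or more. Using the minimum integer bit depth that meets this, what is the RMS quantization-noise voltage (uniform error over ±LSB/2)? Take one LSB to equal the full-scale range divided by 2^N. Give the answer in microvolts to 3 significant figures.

10.7 µV

Span: 0.305 V − (-0.305 V) = 0.61 V.
6.02 N + 1.76 ≥ 84.2 gives N ≥ 13.694, so the minimum integer is 14.
One LSB is 0.61 V / 16384 = 37.231 µV.
σ_q = LSB/√12 = 37.231 µV/3.4641 = 10.7 µV.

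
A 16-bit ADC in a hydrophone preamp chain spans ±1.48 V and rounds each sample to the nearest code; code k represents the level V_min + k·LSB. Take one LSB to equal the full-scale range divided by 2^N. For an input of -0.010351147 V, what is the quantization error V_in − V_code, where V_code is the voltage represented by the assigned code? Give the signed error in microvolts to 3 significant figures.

−8.13 µV

Full-scale range = 1.48 V − (-1.48 V) = 2.96 V. LSB = 2.96 V / 2^16 ≈ 45.17 µV.
(V_in − V_min)/LSB = (-0.010351147 − (-1.48)) × 65536/2.96 = 32538.8200 → nearest code k = 32539.
V_code = -1.48 + (32539/65536) × 2.96 = -0.010343017578 V.
e = -0.010351147 − (-0.010343017578) = −8.13 µV.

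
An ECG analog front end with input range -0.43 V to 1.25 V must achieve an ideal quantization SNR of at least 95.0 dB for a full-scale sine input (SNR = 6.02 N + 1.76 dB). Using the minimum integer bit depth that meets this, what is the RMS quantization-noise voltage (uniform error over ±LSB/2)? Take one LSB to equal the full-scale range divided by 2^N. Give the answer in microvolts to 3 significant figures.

The full-scale span is 1.25 − (-0.43) = 1.68 V.
6.02 N + 1.76 ≥ 95.0 gives N ≥ 15.488, so the minimum integer is 16.
One LSB is 1.68 V / 65536 = 25.635 µV.
RMS noise = LSB/√12 = 7.40 µV.

7.40 µV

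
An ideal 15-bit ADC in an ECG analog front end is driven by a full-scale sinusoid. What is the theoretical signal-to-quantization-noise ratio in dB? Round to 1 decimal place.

92.1 dB

For an ideal N-bit converter with full-scale sine input, SNR = 6.02 N + 1.76 dB. SNR = 6.02 × 15 + 1.76 = 90.30 + 1.76 = 92.06 dB.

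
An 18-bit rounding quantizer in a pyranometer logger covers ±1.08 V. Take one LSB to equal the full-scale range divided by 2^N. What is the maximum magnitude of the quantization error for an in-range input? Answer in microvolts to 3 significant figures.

4.12 µV

The full-scale span is 1.08 − (-1.08) = 2.16 V.
LSB = 2.16 V ÷ 2^18 = 2.16/262144 V = 8.2397 µV.
|e|_max = LSB/2 = 4.12 µV.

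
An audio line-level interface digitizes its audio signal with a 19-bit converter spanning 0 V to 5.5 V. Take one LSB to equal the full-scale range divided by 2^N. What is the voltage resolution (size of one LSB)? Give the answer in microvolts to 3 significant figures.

10.5 µV

Span = 5.5 V.
2^19 = 524288 levels.
LSB = 5.5 V ÷ 2^19 = 5.5/524288 V = 10.5 µV.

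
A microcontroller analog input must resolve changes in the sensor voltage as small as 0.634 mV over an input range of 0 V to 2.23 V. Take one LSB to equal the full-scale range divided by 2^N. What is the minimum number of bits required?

12 bits

Range is 2.23 V.
Levels needed ≥ 2.23/0.634 mV = 3517. 2^12 = 4096 suffices, so N_min = 12.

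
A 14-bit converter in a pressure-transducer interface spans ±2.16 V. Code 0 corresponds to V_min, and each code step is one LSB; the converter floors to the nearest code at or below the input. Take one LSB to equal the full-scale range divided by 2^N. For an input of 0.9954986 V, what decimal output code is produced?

Full-scale range = 2.16 V − (-2.16 V) = 4.32 V. LSB = 4.32 V / 2^14 ≈ 263.7 µV.
code = ⌊(V_in − V_min)/LSB⌋ = ⌊(V_in − V_min) × 2^14 / range⌋
     = ⌊(0.9954986 − (-2.16)) × 16384 / 4.32⌋ = ⌊3.1554986 × 16384/4.32⌋
     = ⌊11967.521⌋ = 11967.

11967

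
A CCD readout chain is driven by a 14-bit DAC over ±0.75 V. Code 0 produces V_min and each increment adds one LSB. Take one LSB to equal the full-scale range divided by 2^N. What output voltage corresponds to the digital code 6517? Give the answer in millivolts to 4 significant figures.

Full-scale range = 0.75 V − (-0.75 V) = 1.5 V. LSB = 1.5 V / 2^14.
V_out = V_min + code × LSB = -0.75 V + 6517 × 1.5 V / 16384
      = -0.75 + 0.596649 = -0.153351 V.

-153.4 mV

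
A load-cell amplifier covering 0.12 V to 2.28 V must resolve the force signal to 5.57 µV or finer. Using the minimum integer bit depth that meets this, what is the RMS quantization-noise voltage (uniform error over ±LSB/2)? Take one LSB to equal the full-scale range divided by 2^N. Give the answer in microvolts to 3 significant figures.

Full-scale range = 2.28 V − (0.12 V) = 2.16 V.
Levels needed ≥ 2.16/5.57 µV = 387800. 2^19 = 524288 suffices, so N_min = 19.
LSB = 2.16 V ÷ 2^19 = 2.16/524288 V = 4.1199 µV.
V_rms = LSB/√12 = 1.19 µV.

1.19 µV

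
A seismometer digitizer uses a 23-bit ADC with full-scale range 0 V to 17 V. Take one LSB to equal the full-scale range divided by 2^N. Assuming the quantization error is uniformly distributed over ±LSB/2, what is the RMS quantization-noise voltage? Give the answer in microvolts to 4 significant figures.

Full-scale range = 17 V.
LSB = 17 V / 2^23 = 2.02656 µV.
RMS of a uniform error over width LSB is LSB/√12 = 0.5850 µV.

0.5850 µV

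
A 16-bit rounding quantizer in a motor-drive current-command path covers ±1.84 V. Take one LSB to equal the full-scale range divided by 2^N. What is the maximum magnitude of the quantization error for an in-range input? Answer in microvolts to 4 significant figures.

Full-scale range = 1.84 V − (-1.84 V) = 3.68 V.
LSB = 3.68 V / 2^16 = 56.1523 µV.
A rounding quantizer has |error| ≤ LSB/2 = 28.08 µV.

28.08 µV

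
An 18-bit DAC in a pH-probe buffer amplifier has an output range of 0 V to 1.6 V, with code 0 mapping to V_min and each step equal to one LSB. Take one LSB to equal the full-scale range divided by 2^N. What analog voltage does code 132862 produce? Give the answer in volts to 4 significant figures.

0.8109 V

Full-scale range = 1.6 V. LSB = 1.6 V / 2^18.
Output = V_min + (132862/262144) × range = 0 + 0.506828 × 1.6 V
      = 0 V + 0.810925 V = 0.810925 V.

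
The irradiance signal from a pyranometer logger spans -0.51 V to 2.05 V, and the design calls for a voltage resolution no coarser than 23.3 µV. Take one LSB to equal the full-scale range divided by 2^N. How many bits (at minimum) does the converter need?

Range = 2.05 − (-0.51) = 2.56 V.
Need 2^N ≥ 2.56 V / 23.3 µV = 109900 → N_min = 17.

17 bits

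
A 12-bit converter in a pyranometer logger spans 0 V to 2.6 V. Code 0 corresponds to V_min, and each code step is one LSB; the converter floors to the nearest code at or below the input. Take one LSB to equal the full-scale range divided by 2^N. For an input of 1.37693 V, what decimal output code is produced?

V_FS = 2.6 V. LSB = 2.6 V / 2^12 ≈ 0.6348 mV.
V_in − V_min = 1.37693 − (0) = 1.37693 V.
Divide by LSB: 1.37693 × 4096/2.6 = 2169.1943.
Truncating gives code 2169.

2169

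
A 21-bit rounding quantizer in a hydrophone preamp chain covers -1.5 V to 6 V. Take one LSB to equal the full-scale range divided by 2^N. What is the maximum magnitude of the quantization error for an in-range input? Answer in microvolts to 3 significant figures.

The full-scale span is 6 − (-1.5) = 7.5 V.
Step size = 7.5/2097152 V = 3.5763 µV.
Worst-case error for round-to-nearest is half an LSB: 1.79 µV.

1.79 µV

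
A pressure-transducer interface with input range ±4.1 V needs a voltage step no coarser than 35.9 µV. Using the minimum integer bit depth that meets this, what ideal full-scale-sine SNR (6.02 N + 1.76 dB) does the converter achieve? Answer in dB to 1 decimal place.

110.1 dB

Span: 4.1 V − (-4.1 V) = 8.2 V.
Levels needed ≥ 8.2/35.9 µV = 228400. 2^18 = 262144 suffices, so N_min = 18.
6.02(18) + 1.76 = 110.12 dB.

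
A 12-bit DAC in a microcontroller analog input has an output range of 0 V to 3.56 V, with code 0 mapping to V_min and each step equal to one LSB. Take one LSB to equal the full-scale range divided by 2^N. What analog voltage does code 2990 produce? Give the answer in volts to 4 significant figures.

Full-scale range = 3.56 V. LSB = 3.56 V / 2^12.
V_out = V_min + code × LSB = 0 V + 2990 × 3.56 V / 4096
      = 0 V + 2.59873 V = 2.59873 V.

2.599 V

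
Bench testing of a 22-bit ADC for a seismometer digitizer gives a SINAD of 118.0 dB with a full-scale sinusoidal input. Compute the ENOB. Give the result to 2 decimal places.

19.31 bits

ENOB = (SINAD − 1.76) / 6.02 = (118.0 − 1.76) / 6.02 = 116.24 / 6.02 = 19.3090.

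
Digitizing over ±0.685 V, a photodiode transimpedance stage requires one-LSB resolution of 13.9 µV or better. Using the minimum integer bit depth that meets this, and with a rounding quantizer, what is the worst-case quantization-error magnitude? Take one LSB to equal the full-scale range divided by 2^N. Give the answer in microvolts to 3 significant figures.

Span: 0.685 V − (-0.685 V) = 1.37 V.
Required number of levels: 1.37/13.9 µV = 98561; smallest N with 2^N ≥ that is 17.
LSB = 1.37 V / 2^17 = 10.452 µV.
|e|_max = LSB/2 = 5.23 µV.

5.23 µV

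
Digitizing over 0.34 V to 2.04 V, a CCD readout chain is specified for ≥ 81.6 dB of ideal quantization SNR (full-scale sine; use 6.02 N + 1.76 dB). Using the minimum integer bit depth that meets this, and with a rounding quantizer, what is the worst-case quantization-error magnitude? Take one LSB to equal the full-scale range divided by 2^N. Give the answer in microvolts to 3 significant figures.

51.9 µV

Full-scale range = 2.04 V − (0.34 V) = 1.7 V.
Required N = ⌈(81.6 − 1.76)/6.02⌉ = ⌈13.262⌉ = 14.
Step size = 1.7/16384 V = 103.76 µV.
Half an LSB is 51.9 µV.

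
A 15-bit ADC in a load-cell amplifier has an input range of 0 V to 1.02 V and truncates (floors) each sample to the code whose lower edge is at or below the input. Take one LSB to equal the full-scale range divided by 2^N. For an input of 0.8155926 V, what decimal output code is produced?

26201

Span = 1.02 V. LSB = 1.02 V / 2^15 ≈ 31.13 µV.
V_in − V_min = 0.8155926 − (0) = 0.8155926 V.
Divide by LSB: 0.8155926 × 32768/1.02 = 26201.3121.
Truncating gives code 26201.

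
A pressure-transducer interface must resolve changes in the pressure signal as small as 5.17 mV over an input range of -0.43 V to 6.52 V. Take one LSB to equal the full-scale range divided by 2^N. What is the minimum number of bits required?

11 bits

Full-scale range = 6.52 V − (-0.43 V) = 6.95 V.
Required number of levels: 6.95/5.17 mV = 1344.3; smallest N with 2^N ≥ that is 11.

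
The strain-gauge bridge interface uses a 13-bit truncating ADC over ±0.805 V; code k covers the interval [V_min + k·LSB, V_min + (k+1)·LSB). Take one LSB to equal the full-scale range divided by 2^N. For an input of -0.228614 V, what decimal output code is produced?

Full-scale range = 0.805 V − (-0.805 V) = 1.61 V. LSB = 1.61 V / 2^13 ≈ 196.5 µV.
(V_in − V_min) × 2^13/range = (-0.228614 − (-0.805)) × 8192/1.61 = 2932.767.
Floor → code = 2932.

2932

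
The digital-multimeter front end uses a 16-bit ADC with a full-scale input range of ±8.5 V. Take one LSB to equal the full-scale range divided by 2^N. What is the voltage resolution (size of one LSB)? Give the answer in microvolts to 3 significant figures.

259 µV

Range = 8.5 − (-8.5) = 17 V.
There are 2^16 = 65536 steps.
LSB = 17 V / 2^16 = 259 µV.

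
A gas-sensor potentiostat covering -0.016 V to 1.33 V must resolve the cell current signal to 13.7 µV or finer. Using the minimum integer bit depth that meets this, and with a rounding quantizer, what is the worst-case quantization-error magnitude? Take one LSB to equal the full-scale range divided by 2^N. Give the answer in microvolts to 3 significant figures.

5.13 µV

The full-scale span is 1.33 − (-0.016) = 1.346 V.
Need 2^N ≥ 1.346 V / 13.7 µV = 98250 → N_min = 17.
Step size = 1.346/131072 V = 10.269 µV.
|e|_max = LSB/2 = 5.13 µV.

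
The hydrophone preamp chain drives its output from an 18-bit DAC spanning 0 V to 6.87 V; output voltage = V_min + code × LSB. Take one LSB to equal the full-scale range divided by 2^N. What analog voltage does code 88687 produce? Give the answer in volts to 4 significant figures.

Range is 6.87 V. LSB = 6.87 V / 2^18.
V_out = 0 + 88687 × (6.87/262144) V
      = 0 + 2.32422 = 2.32422 V.

2.324 V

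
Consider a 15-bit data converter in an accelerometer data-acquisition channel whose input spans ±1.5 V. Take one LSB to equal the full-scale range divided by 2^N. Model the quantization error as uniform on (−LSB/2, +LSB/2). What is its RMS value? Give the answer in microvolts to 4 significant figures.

26.43 µV

Range = 1.5 − (-1.5) = 3 V.
Step size = 3/32768 V = 91.5527 µV.
σ_q = LSB/√12 = 91.5527 µV/3.4641 = 26.43 µV.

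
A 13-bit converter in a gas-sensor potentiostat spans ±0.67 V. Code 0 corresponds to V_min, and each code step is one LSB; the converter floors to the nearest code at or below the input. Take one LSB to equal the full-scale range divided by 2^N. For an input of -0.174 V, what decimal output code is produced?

Range = 0.67 − (-0.67) = 1.34 V. LSB = 1.34 V / 2^13 ≈ 163.6 µV.
(V_in − V_min) × 2^13/range = (-0.174 − (-0.67)) × 8192/1.34 = 3032.263.
Floor → code = 3032.

3032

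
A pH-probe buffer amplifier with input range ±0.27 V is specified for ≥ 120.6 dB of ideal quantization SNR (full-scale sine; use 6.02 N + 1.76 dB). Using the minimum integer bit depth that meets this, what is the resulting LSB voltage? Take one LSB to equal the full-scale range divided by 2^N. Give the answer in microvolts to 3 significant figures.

Span: 0.27 V − (-0.27 V) = 0.54 V.
Required N = ⌈(120.6 − 1.76)/6.02⌉ = ⌈19.741⌉ = 20.
LSB = 0.54 V / 2^20 = 0.515 µV.

0.515 µV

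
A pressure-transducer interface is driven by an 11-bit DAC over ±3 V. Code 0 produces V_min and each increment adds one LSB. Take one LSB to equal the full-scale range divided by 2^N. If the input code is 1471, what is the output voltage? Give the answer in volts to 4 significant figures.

1.310 V

Range = 3 − (-3) = 6 V. LSB = 6 V / 2^11.
V_out = -3 + 1471 × (6/2048) V
      = -3 + 4.30957 = 1.30957 V.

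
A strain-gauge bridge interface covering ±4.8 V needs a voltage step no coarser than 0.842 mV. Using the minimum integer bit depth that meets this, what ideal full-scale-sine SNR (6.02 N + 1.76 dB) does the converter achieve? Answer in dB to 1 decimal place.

86.0 dB

Range = 4.8 − (-4.8) = 9.6 V.
Levels needed ≥ 9.6/0.842 mV = 11400. 2^14 = 16384 suffices, so N_min = 14.
Ideal SNR at N = 14: 6.02·14 + 1.76 = 86.0 dB.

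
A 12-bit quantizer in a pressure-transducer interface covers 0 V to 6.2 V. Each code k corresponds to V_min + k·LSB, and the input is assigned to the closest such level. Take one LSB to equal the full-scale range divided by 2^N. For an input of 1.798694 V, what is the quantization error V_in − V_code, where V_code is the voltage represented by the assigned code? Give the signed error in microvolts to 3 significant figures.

+452 µV

Span = 6.2 V. LSB = 6.2 V / 2^12 ≈ 1.514 mV.
(1.798694 − (0)) / LSB = 1.798694 × 4096/6.2 = 1188.2985. Nearest integer: k = 1188.
V_code = 0 + (1188/4096) × 6.2 = 1.798242188 V.
Error = V_in − V_code = 1.798694 − (1.798242188) = +452 µV.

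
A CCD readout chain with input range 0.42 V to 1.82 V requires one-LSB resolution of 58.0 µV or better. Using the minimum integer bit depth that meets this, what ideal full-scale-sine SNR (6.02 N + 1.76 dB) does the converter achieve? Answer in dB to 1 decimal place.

Full-scale range = 1.82 V − (0.42 V) = 1.4 V.
Need 2^N ≥ 1.4 V / 58.0 µV = 24140 → N_min = 15.
SNR = 6.02 × 15 + 1.76 = 92.06 dB.

92.1 dB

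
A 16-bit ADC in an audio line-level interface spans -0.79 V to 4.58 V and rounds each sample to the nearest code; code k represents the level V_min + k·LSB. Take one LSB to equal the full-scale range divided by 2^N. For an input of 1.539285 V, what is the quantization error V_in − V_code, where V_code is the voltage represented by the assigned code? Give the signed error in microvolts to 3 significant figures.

The full-scale span is 4.58 − (-0.79) = 5.37 V. LSB = 5.37 V / 2^16 ≈ 81.94 µV.
Position in LSBs: (1.539285 − (-0.79)) × 65536/5.37 = 28426.8197; rounding gives k = 28427.
Reconstructed level: -0.79 + 28427 × 5.37/65536 V = 1.5392997742 V.
e = 1.539285 − (1.5392997742) = −14.8 µV.

−14.8 µV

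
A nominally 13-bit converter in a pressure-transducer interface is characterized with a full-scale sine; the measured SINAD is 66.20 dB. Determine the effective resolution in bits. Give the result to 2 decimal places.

ENOB = (66.20 − 1.76)/6.02 = 10.7043 bits.

10.70 bits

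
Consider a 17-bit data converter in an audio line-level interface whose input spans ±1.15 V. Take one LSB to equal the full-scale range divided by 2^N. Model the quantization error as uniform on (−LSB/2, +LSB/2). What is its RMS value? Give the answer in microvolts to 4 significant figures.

5.066 µV

Range = 1.15 − (-1.15) = 2.3 V.
LSB = 2.3 V ÷ 2^17 = 2.3/131072 V = 17.5476 µV.
RMS of a uniform error over width LSB is LSB/√12 = 5.066 µV.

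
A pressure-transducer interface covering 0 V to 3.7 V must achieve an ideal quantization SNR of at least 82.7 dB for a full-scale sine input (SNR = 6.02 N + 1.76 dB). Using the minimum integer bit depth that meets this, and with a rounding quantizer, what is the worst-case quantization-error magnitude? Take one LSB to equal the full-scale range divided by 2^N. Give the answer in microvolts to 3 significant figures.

113 µV

V_FS = 3.7 V.
N ≥ (82.7 − 1.76)/6.02 = 13.445 → N_min = 14.
LSB = 3.7 V / 2^14 = 225.83 µV.
Half an LSB is 113 µV.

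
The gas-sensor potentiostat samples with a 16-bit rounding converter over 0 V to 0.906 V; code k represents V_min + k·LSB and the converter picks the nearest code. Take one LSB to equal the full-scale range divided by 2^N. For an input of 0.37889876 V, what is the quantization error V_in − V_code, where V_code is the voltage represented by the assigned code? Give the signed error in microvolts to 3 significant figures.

−2.12 µV

Full-scale range = 0.906 V. LSB = 0.906 V / 2^16 ≈ 13.82 µV.
Position in LSBs: (0.37889876 − (0)) × 65536/0.906 = 27407.8467; rounding gives k = 27408.
Reconstructed level: 0 + 27408 × 0.906/65536 V = 0.37890087891 V.
V_in − V_code = 0.37889876 − (0.37890087891) = −2.12 µV.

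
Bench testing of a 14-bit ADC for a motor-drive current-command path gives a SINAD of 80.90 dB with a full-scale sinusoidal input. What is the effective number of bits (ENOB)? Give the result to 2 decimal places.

13.15 bits

ENOB = (80.90 − 1.76)/6.02 = 13.1462 bits.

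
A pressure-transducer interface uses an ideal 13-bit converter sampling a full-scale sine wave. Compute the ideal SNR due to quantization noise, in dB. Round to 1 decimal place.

80.0 dB

Ideal quantization SNR: 6.02 × 13 + 1.76 dB = 80.0 dB.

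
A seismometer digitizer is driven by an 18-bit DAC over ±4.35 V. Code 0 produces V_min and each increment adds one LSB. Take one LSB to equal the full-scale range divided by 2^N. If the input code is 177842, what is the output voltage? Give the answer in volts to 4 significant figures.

Span: 4.35 V − (-4.35 V) = 8.7 V. LSB = 8.7 V / 2^18.
Output = V_min + (177842/262144) × range = -4.35 + 0.678413 × 8.7 V
      = -4.35 V + 5.90220 V = 1.55220 V.

1.552 V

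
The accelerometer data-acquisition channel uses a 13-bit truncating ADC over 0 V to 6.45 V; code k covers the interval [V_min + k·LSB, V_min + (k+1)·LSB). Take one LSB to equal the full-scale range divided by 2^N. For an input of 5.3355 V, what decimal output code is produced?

6776

V_FS = 6.45 V. LSB = 6.45 V / 2^13 ≈ 0.7874 mV.
V_in − V_min = 5.3355 − (0) = 5.3355 V.
Divide by LSB: 5.3355 × 8192/6.45 = 6776.4986.
Truncating gives code 6776.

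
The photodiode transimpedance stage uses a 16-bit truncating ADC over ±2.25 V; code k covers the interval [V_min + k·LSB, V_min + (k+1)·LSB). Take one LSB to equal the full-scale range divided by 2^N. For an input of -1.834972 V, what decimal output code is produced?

The full-scale span is 2.25 − (-2.25) = 4.5 V. LSB = 4.5 V / 2^16 ≈ 68.66 µV.
V_in − V_min = -1.834972 − (-2.25) = 0.415028 V.
Divide by LSB: 0.415028 × 65536/4.5 = 6044.2833.
Truncating gives code 6044.

6044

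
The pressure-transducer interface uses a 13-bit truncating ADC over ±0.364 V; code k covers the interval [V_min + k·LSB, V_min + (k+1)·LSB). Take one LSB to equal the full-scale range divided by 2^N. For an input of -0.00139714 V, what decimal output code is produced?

4080

Span: 0.364 V − (-0.364 V) = 0.728 V. LSB = 0.728 V / 2^13 ≈ 88.87 µV.
V_in − V_min = -0.00139714 − (-0.364) = 0.36260286 V.
Divide by LSB: 0.36260286 × 8192/0.728 = 4080.2783.
Truncating gives code 4080.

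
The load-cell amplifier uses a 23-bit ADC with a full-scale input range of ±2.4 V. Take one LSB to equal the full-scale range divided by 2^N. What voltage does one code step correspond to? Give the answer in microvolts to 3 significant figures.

0.572 µV

Range = 2.4 − (-2.4) = 4.8 V.
Number of codes = 2^23 = 8388608.
LSB = 4.8 V ÷ 2^23 = 4.8/8388608 V = 0.572 µV.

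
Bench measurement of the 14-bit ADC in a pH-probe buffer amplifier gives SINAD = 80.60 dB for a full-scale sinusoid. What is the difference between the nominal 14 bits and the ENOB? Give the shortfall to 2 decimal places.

0.90 bits

N_eff = (80.60 − 1.76)/6.02 = 13.0963 bits.
Lost resolution: 14 − 13.0963 = 0.9037 bits.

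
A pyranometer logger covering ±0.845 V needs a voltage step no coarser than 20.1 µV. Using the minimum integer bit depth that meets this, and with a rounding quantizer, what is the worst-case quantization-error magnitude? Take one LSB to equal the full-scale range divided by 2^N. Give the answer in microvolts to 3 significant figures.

Full-scale range = 0.845 V − (-0.845 V) = 1.69 V.
Required number of levels: 1.69/20.1 µV = 84080; smallest N with 2^N ≥ that is 17.
One LSB is 1.69 V / 131072 = 12.894 µV.
|e|_max = LSB/2 = 6.45 µV.

6.45 µV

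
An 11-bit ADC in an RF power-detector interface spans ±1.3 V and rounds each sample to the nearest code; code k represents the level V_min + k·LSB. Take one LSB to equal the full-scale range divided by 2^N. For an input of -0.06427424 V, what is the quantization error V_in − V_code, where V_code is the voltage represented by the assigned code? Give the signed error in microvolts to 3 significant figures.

Range = 1.3 − (-1.3) = 2.6 V. LSB = 2.6 V / 2^11 ≈ 1.270 mV.
Position in LSBs: (-0.06427424 − (-1.3)) × 2048/2.6 = 973.3717; rounding gives k = 973.
Reconstructed level: -1.3 + 973 × 2.6/2048 V = -0.06474609375 V.
Error = V_in − V_code = -0.06427424 − (-0.06474609375) = +472 µV.

+472 µV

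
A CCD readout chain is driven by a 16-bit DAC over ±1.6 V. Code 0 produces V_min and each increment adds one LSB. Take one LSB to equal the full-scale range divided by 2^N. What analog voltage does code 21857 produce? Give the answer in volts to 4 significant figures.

Range = 1.6 − (-1.6) = 3.2 V. LSB = 3.2 V / 2^16.
V_out = V_min + code × LSB = -1.6 V + 21857 × 3.2 V / 65536
      = -1.6 V + 1.06724 V = -0.532764 V.

-0.5328 V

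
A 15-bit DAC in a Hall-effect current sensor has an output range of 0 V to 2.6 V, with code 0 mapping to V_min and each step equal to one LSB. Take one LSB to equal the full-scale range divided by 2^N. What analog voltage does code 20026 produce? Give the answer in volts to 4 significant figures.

1.589 V

V_FS = 2.6 V. LSB = 2.6 V / 2^15.
Output = V_min + (20026/32768) × range = 0 + 0.611145 × 2.6 V
      = 0 V + 1.58898 V = 1.58898 V.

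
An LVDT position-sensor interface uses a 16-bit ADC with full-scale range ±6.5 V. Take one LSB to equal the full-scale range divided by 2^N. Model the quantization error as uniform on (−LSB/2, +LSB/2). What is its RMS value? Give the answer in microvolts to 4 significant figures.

Span: 6.5 V − (-6.5 V) = 13 V.
LSB = 13 V ÷ 2^16 = 13/65536 V = 198.364 µV.
V_rms = LSB/√12 = 198.364 µV / √12 = 57.26 µV.

57.26 µV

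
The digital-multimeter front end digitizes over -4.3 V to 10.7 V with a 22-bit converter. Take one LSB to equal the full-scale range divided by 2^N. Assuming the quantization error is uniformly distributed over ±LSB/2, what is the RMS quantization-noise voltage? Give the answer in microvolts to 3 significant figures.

Span: 10.7 V − (-4.3 V) = 15 V.
LSB = 15 V ÷ 2^22 = 15/4194304 V = 3.5763 µV.
V_rms = LSB/√12 = 3.5763 µV / √12 = 1.03 µV.

1.03 µV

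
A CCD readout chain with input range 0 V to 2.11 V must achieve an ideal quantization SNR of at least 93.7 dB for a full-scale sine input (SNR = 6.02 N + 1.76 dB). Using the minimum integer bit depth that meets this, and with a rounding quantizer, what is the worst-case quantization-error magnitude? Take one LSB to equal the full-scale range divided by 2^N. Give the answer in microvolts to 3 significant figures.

Range is 2.11 V.
6.02 N + 1.76 ≥ 93.7 gives N ≥ 15.272, so the minimum integer is 16.
One LSB is 2.11 V / 65536 = 32.196 µV.
Half an LSB is 16.1 µV.

16.1 µV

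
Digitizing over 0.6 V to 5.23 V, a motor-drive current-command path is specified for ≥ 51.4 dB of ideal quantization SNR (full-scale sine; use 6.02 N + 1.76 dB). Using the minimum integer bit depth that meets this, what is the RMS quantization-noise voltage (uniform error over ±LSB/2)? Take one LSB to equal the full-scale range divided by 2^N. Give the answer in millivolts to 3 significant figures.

2.61 mV

The full-scale span is 5.23 − (0.6) = 4.63 V.
6.02 N + 1.76 ≥ 51.4 gives N ≥ 8.246, so the minimum integer is 9.
Step size = 4.63/512 V = 9.0430 mV.
RMS noise = LSB/√12 = 2.61 mV.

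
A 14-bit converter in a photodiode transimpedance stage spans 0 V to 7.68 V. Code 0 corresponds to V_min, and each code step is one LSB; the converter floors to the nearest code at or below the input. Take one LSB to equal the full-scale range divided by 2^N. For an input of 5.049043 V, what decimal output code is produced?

10771

Full-scale range = 7.68 V. LSB = 7.68 V / 2^14 ≈ 468.8 µV.
(V_in − V_min) × 2^14/range = (5.049043 − (0)) × 16384/7.68 = 10771.292.
Floor → code = 10771.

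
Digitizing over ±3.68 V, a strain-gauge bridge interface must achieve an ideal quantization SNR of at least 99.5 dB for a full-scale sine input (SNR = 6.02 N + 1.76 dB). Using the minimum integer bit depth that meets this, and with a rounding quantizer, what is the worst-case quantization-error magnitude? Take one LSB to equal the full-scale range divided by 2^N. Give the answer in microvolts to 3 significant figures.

Range = 3.68 − (-3.68) = 7.36 V.
Solving 6.02 N ≥ 99.5 − 1.76: N ≥ 16.236. Round up → N = 17.
Step size = 7.36/131072 V = 56.152 µV.
|e|_max = LSB/2 = 28.1 µV.

28.1 µV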